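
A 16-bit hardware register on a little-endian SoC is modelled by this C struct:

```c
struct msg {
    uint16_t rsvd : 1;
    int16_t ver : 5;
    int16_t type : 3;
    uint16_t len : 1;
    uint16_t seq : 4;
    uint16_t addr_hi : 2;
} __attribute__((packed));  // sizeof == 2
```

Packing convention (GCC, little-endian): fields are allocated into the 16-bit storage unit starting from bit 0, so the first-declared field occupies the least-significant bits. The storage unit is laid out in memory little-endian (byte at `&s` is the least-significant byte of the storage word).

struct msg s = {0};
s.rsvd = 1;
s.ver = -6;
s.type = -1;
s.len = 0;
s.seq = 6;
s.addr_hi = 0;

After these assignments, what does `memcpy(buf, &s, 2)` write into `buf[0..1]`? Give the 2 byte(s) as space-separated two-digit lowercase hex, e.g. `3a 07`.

rsvd (1b) val=1 bits=0x1 at bit 0: 0x0001
ver (5b) val=-6 bits=0x1a at bit 1: 0x0035
type (3b) val=-1 bits=0x7 at bit 6: 0x01f5
len (1b) val=0 bits=0x0 at bit 9: 0x01f5
seq (4b) val=6 bits=0x6 at bit 10: 0x19f5
addr_hi (2b) val=0 bits=0x0 at bit 14: 0x19f5
word = 0x19f5 → little-endian bytes:
  [0]=0xf5  [1]=0x19

f5 19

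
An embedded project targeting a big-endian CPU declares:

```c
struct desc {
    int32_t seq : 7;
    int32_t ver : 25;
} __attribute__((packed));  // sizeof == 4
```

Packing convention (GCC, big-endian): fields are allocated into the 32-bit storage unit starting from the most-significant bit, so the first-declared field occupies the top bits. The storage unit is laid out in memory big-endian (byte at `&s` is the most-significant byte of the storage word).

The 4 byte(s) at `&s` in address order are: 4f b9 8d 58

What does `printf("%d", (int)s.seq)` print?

[0]=0x4f [1]=0xb9 [2]=0x8d [3]=0x58 (big-endian) → word 0x4fb98d58
seq:7 @ bit 25 → (0x4fb98d58>>25)&0x7f = 0x27  ←
ver:25 @ bit 0 → (0x4fb98d58>>0)&0x1ffffff = 0x1b98d58
seq signed 7b, MSB=0: value = 39

39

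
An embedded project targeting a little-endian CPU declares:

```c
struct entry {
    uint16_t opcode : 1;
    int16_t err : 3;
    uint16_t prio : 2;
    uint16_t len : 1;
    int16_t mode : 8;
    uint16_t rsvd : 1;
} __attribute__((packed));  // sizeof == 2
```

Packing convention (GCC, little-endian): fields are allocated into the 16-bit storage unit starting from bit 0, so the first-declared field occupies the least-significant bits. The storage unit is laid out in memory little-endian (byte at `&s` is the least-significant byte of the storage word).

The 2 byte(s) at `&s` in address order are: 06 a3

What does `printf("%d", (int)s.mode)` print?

[0]=0x06 [1]=0xa3 (little-endian) → word 0xa306
opcode [0+:1] = (word>>0) & 0x1 = 0
err [1+:3] = (word>>1) & 0x7 = 3
prio [4+:2] = (word>>4) & 0x3 = 0
len [6+:1] = (word>>6) & 0x1 = 0
mode [7+:8] = (word>>7) & 0xff = 70  ←
rsvd [15+:1] = (word>>15) & 0x1 = 1
mode signed 8b, MSB=0: value = 70

70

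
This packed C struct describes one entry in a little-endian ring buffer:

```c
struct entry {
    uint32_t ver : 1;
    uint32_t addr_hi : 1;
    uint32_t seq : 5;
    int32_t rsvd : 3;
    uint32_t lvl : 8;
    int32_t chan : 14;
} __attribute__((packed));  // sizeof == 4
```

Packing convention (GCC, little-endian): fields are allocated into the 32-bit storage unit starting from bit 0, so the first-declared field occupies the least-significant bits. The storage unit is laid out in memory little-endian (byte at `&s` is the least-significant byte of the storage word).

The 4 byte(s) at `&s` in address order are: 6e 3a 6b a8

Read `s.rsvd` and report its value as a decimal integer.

-4

[0]=0x6e [1]=0x3a [2]=0x6b [3]=0xa8 (little-endian) → word 0xa86b3a6e
ver:1 @ bit 0 → (0xa86b3a6e>>0)&0x1 = 0x0
addr_hi:1 @ bit 1 → (0xa86b3a6e>>1)&0x1 = 0x1
seq:5 @ bit 2 → (0xa86b3a6e>>2)&0x1f = 0x1b
rsvd:3 @ bit 7 → (0xa86b3a6e>>7)&0x7 = 0x4  ←
lvl:8 @ bit 10 → (0xa86b3a6e>>10)&0xff = 0xce
chan:14 @ bit 18 → (0xa86b3a6e>>18)&0x3fff = 0x2a1a
rsvd signed 3b, MSB=1: 4 - 8 = -4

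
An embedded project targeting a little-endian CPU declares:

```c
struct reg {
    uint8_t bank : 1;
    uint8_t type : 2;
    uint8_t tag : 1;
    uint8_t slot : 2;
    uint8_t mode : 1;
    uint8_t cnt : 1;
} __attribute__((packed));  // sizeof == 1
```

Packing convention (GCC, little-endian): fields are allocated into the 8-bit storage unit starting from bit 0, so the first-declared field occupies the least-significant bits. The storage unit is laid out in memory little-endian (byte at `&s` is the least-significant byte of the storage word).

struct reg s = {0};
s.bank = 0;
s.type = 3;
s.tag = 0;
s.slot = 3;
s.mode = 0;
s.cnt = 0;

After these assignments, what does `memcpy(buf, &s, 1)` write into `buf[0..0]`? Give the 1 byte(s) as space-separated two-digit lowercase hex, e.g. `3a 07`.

bank:1 = 0 → 0x0 << 0 → word 0x00
type:2 = 3 → 0x3 << 1 → word 0x06
tag:1 = 0 → 0x0 << 3 → word 0x06
slot:2 = 3 → 0x3 << 4 → word 0x36
mode:1 = 0 → 0x0 << 6 → word 0x36
cnt:1 = 0 → 0x0 << 7 → word 0x36
word = 0x36 → little-endian bytes:
  [0]=0x36

36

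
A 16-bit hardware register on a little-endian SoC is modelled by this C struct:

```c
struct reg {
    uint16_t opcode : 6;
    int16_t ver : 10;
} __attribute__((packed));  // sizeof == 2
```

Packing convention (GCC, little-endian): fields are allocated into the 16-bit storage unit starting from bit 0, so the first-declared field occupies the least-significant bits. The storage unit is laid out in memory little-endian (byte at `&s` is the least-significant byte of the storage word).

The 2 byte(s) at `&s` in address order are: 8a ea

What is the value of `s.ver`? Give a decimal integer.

-86

[0]=0x8a [1]=0xea (little-endian) → word 0xea8a
opcode:6 @ bit 0 → (0xea8a>>0)&0x3f = 0xa
ver:10 @ bit 6 → (0xea8a>>6)&0x3ff = 0x3aa  ←
ver signed 10b, MSB=1: 938 - 1024 = -86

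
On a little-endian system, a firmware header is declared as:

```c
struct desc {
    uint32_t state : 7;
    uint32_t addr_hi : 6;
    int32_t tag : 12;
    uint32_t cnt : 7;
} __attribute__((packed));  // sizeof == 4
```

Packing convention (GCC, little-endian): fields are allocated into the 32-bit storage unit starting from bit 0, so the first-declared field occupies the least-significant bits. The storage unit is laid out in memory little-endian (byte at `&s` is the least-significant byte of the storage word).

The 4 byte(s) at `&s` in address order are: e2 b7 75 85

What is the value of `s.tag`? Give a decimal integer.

[0]=0xe2 [1]=0xb7 [2]=0x75 [3]=0x85 (little-endian) → word 0x8575b7e2
state:7 @ bit 0 → (0x8575b7e2>>0)&0x7f = 0x62
addr_hi:6 @ bit 7 → (0x8575b7e2>>7)&0x3f = 0x2f
tag:12 @ bit 13 → (0x8575b7e2>>13)&0xfff = 0xbad  ←
cnt:7 @ bit 25 → (0x8575b7e2>>25)&0x7f = 0x42
tag signed 12b, MSB=1: 2989 - 4096 = -1107

-1107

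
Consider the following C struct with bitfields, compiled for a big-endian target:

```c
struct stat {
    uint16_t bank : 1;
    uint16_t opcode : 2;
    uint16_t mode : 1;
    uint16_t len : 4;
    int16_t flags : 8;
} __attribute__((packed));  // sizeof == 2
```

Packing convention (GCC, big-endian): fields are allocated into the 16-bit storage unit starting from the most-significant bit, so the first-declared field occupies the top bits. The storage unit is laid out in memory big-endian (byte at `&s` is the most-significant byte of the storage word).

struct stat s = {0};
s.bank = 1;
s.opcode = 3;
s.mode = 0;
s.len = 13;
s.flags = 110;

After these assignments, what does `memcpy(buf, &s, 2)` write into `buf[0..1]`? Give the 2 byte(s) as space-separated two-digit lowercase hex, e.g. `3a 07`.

ed 6e

bank:1 = 1 → 0x1 << 15 → word 0x8000
opcode:2 = 3 → 0x3 << 13 → word 0xe000
mode:1 = 0 → 0x0 << 12 → word 0xe000
len:4 = 13 → 0xd << 8 → word 0xed00
flags:8 = 110 → 0x6e << 0 → word 0xed6e
word = 0xed6e → big-endian bytes:
  [0]=0xed  [1]=0x6e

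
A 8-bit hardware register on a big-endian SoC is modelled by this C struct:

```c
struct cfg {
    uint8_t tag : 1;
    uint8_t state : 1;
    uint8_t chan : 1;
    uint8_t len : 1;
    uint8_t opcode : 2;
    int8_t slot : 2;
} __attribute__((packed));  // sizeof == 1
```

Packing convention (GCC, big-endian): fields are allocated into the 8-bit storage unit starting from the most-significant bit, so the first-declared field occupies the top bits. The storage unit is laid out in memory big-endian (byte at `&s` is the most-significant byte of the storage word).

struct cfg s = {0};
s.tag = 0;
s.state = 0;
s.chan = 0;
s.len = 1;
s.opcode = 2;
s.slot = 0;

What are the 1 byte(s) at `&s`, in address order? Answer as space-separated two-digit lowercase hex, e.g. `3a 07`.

18

tag:1 = 0 → 0x0 << 7 → word 0x00
state:1 = 0 → 0x0 << 6 → word 0x00
chan:1 = 0 → 0x0 << 5 → word 0x00
len:1 = 1 → 0x1 << 4 → word 0x10
opcode:2 = 2 → 0x2 << 2 → word 0x18
slot:2 = 0 → 0x0 << 0 → word 0x18
word = 0x18 → big-endian bytes:
  [0]=0x18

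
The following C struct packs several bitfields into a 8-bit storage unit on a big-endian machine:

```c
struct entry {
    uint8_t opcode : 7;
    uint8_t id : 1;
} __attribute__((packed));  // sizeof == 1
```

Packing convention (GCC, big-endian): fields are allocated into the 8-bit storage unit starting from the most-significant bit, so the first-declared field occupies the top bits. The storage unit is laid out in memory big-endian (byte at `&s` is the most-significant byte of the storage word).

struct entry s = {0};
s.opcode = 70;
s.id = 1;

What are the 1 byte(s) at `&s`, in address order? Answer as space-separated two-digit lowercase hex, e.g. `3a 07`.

[1+:7] opcode=70 & 0x7f = 0x46; word=0x8c
[0+:1] id=1 & 0x1 = 0x1; word=0x8d
word = 0x8d → big-endian bytes:
  [0]=0x8d

8d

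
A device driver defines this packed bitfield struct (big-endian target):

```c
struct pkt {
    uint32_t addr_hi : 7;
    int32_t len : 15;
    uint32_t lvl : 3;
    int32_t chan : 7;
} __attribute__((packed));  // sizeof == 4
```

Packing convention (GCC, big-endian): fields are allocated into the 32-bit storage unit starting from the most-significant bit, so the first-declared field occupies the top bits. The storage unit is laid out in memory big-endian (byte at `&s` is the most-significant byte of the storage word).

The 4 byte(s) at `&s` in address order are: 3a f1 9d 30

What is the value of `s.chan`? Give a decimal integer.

[0]=0x3a [1]=0xf1 [2]=0x9d [3]=0x30 (big-endian) → word 0x3af19d30
addr_hi [25+:7] = (word>>25) & 0x7f = 29
len [10+:15] = (word>>10) & 0x7fff = 15463
lvl [7+:3] = (word>>7) & 0x7 = 2
chan [0+:7] = (word>>0) & 0x7f = 48  ←
chan signed 7b, MSB=0: value = 48

48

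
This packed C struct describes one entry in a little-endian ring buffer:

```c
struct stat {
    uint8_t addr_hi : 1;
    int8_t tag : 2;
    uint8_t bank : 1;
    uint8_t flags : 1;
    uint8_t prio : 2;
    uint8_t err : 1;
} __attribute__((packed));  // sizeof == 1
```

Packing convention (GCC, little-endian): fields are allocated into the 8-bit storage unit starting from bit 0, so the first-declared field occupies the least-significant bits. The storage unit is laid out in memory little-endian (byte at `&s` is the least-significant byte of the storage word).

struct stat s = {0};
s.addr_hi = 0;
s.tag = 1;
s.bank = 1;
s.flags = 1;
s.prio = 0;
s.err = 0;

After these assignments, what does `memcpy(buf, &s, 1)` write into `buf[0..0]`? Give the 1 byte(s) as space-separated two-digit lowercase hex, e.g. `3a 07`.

[0+:1] addr_hi=0 & 0x1 = 0x0; word=0x00
[1+:2] tag=1 & 0x3 = 0x1; word=0x02
[3+:1] bank=1 & 0x1 = 0x1; word=0x0a
[4+:1] flags=1 & 0x1 = 0x1; word=0x1a
[5+:2] prio=0 & 0x3 = 0x0; word=0x1a
[7+:1] err=0 & 0x1 = 0x0; word=0x1a
word = 0x1a → little-endian bytes:
  [0]=0x1a

1a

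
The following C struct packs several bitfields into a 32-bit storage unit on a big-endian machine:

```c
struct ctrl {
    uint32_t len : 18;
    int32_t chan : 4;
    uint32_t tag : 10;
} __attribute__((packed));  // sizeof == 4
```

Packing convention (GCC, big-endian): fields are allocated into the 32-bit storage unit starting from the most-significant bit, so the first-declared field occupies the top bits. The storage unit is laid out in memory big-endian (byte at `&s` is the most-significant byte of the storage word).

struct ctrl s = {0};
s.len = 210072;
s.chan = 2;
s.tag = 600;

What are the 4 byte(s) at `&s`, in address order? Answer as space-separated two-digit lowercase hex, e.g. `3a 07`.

cd 26 0a 58

len:18 = 210072 → 0x33498 << 14 → word 0xcd260000
chan:4 = 2 → 0x2 << 10 → word 0xcd260800
tag:10 = 600 → 0x258 << 0 → word 0xcd260a58
word = 0xcd260a58 → big-endian bytes:
  [0]=0xcd  [1]=0x26  [2]=0x0a  [3]=0x58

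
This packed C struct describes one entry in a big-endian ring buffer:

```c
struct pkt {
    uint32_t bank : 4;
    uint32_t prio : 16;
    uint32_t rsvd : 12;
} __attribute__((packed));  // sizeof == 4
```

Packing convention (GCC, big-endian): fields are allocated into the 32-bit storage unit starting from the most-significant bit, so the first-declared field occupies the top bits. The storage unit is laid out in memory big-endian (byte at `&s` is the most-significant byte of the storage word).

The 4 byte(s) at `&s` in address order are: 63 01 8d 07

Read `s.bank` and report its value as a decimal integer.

6

[0]=0x63 [1]=0x01 [2]=0x8d [3]=0x07 (big-endian) → word 0x63018d07
bank:4 @ bit 28 → (0x63018d07>>28)&0xf = 0x6  ←
prio:16 @ bit 12 → (0x63018d07>>12)&0xffff = 0x3018
rsvd:12 @ bit 0 → (0x63018d07>>0)&0xfff = 0xd07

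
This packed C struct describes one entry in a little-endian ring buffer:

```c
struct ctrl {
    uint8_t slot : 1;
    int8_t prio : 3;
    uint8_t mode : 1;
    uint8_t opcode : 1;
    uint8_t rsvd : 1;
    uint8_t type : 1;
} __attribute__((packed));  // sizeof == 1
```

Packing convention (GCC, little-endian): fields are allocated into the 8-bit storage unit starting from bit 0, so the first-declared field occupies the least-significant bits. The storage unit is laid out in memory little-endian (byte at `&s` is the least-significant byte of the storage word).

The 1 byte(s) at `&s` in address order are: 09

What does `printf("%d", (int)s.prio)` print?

[0]=0x09 (little-endian) → word 0x09
slot [0+:1] = (word>>0) & 0x1 = 1
prio [1+:3] = (word>>1) & 0x7 = 4  ←
mode [4+:1] = (word>>4) & 0x1 = 0
opcode [5+:1] = (word>>5) & 0x1 = 0
rsvd [6+:1] = (word>>6) & 0x1 = 0
type [7+:1] = (word>>7) & 0x1 = 0
prio signed 3b, MSB=1: 4 - 8 = -4

-4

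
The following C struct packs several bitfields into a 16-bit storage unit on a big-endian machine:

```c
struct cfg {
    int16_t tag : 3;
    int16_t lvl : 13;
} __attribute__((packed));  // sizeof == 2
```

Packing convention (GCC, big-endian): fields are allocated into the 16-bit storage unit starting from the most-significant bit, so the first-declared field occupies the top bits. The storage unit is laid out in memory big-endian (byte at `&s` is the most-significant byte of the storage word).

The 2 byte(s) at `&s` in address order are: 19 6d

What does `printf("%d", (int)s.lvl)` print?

[0]=0x19 [1]=0x6d (big-endian) → word 0x196d
tag [13+:3] = (word>>13) & 0x7 = 0
lvl [0+:13] = (word>>0) & 0x1fff = 6509  ←
lvl signed 13b, MSB=1: 6509 - 8192 = -1683

-1683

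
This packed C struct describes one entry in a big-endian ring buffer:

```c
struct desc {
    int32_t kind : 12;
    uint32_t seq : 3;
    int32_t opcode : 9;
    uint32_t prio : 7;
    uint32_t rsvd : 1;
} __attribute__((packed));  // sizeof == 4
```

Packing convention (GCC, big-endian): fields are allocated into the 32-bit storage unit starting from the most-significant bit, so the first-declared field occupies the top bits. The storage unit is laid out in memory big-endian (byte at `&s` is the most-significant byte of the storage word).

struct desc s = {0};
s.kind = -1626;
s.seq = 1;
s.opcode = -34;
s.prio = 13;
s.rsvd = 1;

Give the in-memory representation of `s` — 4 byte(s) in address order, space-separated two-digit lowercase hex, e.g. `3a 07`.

9a 63 de 1b

kind (12b) val=-1626 bits=0x9a6 at bit 20: 0x9a600000
seq (3b) val=1 bits=0x1 at bit 17: 0x9a620000
opcode (9b) val=-34 bits=0x1de at bit 8: 0x9a63de00
prio (7b) val=13 bits=0xd at bit 1: 0x9a63de1a
rsvd (1b) val=1 bits=0x1 at bit 0: 0x9a63de1b
word = 0x9a63de1b → big-endian bytes:
  [0]=0x9a  [1]=0x63  [2]=0xde  [3]=0x1b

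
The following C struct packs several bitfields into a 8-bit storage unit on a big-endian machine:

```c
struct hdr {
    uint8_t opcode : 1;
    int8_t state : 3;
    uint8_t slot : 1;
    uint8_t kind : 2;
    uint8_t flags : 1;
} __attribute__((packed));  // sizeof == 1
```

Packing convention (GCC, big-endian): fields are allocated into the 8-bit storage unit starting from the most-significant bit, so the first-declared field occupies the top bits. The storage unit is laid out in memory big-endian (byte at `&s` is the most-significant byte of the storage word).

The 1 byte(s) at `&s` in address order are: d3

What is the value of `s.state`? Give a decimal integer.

-3

[0]=0xd3 (big-endian) → word 0xd3
opcode:1 @ bit 7 → (0xd3>>7)&0x1 = 0x1
state:3 @ bit 4 → (0xd3>>4)&0x7 = 0x5  ←
slot:1 @ bit 3 → (0xd3>>3)&0x1 = 0x0
kind:2 @ bit 1 → (0xd3>>1)&0x3 = 0x1
flags:1 @ bit 0 → (0xd3>>0)&0x1 = 0x1
state signed 3b, MSB=1: 5 - 8 = -3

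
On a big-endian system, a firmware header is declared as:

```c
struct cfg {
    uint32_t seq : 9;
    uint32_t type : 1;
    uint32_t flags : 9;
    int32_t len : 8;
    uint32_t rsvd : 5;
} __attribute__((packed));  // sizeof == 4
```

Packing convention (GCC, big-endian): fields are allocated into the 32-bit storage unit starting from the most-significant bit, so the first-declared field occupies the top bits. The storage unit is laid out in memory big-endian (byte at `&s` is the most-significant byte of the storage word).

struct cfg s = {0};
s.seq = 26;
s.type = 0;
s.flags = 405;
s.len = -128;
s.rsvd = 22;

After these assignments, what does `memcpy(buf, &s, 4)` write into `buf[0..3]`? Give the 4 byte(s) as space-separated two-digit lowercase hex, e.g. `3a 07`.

0d 32 b0 16

[23+:9] seq=26 & 0x1ff = 0x1a; word=0x0d000000
[22+:1] type=0 & 0x1 = 0x0; word=0x0d000000
[13+:9] flags=405 & 0x1ff = 0x195; word=0x0d32a000
[5+:8] len=-128 & 0xff = 0x80; word=0x0d32b000
[0+:5] rsvd=22 & 0x1f = 0x16; word=0x0d32b016
word = 0x0d32b016 → big-endian bytes:
  [0]=0x0d  [1]=0x32  [2]=0xb0  [3]=0x16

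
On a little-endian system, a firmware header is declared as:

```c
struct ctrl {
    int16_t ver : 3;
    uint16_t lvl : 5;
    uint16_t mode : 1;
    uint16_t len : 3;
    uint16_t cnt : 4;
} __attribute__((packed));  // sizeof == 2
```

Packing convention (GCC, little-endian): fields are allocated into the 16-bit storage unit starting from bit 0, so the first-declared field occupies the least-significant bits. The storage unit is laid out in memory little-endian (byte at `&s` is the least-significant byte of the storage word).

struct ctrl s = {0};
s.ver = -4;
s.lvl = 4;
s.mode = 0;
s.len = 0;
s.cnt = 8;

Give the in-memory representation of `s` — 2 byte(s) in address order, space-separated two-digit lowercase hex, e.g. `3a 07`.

24 80

ver:3 = -4 → 0x4 << 0 → word 0x0004
lvl:5 = 4 → 0x4 << 3 → word 0x0024
mode:1 = 0 → 0x0 << 8 → word 0x0024
len:3 = 0 → 0x0 << 9 → word 0x0024
cnt:4 = 8 → 0x8 << 12 → word 0x8024
word = 0x8024 → little-endian bytes:
  [0]=0x24  [1]=0x80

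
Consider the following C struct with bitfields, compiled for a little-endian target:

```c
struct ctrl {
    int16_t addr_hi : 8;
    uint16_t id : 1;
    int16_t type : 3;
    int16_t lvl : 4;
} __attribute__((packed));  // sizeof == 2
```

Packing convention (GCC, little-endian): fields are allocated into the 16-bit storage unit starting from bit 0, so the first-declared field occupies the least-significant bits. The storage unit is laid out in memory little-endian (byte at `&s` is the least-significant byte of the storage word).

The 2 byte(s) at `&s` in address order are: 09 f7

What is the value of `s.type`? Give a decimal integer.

3

[0]=0x09 [1]=0xf7 (little-endian) → word 0xf709
addr_hi [0+:8] = (word>>0) & 0xff = 9
id [8+:1] = (word>>8) & 0x1 = 1
type [9+:3] = (word>>9) & 0x7 = 3  ←
lvl [12+:4] = (word>>12) & 0xf = 15
type signed 3b, MSB=0: value = 3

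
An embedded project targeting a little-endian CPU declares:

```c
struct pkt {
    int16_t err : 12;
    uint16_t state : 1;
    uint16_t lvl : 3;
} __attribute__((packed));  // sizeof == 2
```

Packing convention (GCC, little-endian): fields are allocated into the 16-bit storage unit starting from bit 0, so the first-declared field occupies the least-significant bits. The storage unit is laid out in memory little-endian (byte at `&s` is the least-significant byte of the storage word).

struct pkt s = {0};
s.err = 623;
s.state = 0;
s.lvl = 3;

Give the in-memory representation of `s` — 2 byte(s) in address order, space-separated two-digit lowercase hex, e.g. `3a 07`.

6f 62

err (12b) val=623 bits=0x26f at bit 0: 0x026f
state (1b) val=0 bits=0x0 at bit 12: 0x026f
lvl (3b) val=3 bits=0x3 at bit 13: 0x626f
word = 0x626f → little-endian bytes:
  [0]=0x6f  [1]=0x62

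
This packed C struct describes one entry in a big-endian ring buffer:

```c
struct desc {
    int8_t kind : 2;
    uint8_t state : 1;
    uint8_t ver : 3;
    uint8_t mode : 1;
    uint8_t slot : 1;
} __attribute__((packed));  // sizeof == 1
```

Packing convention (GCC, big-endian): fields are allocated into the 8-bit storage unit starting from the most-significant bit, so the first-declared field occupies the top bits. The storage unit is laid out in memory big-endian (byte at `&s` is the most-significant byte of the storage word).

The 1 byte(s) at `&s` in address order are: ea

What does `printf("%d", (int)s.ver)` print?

2

[0]=0xea (big-endian) → word 0xea
kind [6+:2] = (word>>6) & 0x3 = 3
state [5+:1] = (word>>5) & 0x1 = 1
ver [2+:3] = (word>>2) & 0x7 = 2  ←
mode [1+:1] = (word>>1) & 0x1 = 1
slot [0+:1] = (word>>0) & 0x1 = 0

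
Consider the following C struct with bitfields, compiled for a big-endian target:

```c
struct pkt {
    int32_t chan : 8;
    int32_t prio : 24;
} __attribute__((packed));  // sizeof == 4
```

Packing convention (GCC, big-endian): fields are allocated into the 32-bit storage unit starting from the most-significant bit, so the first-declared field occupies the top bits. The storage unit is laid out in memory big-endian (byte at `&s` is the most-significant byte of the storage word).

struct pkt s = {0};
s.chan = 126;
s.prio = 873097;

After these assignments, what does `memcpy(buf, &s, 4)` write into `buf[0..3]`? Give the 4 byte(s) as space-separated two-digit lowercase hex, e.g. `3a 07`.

chan (8b) val=126 bits=0x7e at bit 24: 0x7e000000
prio (24b) val=873097 bits=0xd5289 at bit 0: 0x7e0d5289
word = 0x7e0d5289 → big-endian bytes:
  [0]=0x7e  [1]=0x0d  [2]=0x52  [3]=0x89

7e 0d 52 89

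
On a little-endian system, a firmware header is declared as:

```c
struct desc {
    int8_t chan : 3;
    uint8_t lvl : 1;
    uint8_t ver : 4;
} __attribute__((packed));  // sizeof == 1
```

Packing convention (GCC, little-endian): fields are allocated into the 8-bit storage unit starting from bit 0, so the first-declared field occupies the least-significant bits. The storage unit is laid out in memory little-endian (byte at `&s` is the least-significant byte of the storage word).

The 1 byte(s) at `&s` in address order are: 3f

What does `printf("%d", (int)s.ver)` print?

[0]=0x3f (little-endian) → word 0x3f
chan [0+:3] = (word>>0) & 0x7 = 7
lvl [3+:1] = (word>>3) & 0x1 = 1
ver [4+:4] = (word>>4) & 0xf = 3  ←

3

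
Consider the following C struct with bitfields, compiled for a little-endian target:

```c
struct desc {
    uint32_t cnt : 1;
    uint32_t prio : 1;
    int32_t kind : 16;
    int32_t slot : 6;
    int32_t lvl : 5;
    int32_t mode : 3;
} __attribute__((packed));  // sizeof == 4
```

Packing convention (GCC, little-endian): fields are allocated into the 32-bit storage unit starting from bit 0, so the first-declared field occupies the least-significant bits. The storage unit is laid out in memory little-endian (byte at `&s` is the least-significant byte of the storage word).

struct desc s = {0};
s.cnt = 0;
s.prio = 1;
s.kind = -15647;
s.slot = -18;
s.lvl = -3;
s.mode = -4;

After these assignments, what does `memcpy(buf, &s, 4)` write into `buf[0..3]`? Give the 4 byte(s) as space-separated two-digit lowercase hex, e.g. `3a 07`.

cnt:1 = 0 → 0x0 << 0 → word 0x00000000
prio:1 = 1 → 0x1 << 1 → word 0x00000002
kind:16 = -15647 → 0xc2e1 << 2 → word 0x00030b86
slot:6 = -18 → 0x2e << 18 → word 0x00bb0b86
lvl:5 = -3 → 0x1d << 24 → word 0x1dbb0b86
mode:3 = -4 → 0x4 << 29 → word 0x9dbb0b86
word = 0x9dbb0b86 → little-endian bytes:
  [0]=0x86  [1]=0x0b  [2]=0xbb  [3]=0x9d

86 0b bb 9d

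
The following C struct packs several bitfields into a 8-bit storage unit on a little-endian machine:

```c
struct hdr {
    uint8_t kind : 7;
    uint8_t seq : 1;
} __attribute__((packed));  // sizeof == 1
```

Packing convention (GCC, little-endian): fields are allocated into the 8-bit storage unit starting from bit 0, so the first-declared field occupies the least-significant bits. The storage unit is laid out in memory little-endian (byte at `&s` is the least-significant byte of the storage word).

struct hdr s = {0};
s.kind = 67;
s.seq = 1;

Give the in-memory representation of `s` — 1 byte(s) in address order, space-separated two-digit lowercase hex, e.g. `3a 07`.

kind:7 = 67 → 0x43 << 0 → word 0x43
seq:1 = 1 → 0x1 << 7 → word 0xc3
word = 0xc3 → little-endian bytes:
  [0]=0xc3

c3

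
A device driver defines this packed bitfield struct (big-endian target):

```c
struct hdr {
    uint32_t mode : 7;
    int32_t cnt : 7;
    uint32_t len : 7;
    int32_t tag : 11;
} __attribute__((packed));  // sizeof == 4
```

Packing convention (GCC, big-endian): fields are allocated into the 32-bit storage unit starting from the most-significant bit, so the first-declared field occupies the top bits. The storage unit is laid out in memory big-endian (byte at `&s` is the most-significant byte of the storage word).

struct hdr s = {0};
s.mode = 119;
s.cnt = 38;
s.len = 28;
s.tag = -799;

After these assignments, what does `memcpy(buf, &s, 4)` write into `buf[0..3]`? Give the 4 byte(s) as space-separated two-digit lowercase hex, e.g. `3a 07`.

ee 98 e4 e1

mode (7b) val=119 bits=0x77 at bit 25: 0xee000000
cnt (7b) val=38 bits=0x26 at bit 18: 0xee980000
len (7b) val=28 bits=0x1c at bit 11: 0xee98e000
tag (11b) val=-799 bits=0x4e1 at bit 0: 0xee98e4e1
word = 0xee98e4e1 → big-endian bytes:
  [0]=0xee  [1]=0x98  [2]=0xe4  [3]=0xe1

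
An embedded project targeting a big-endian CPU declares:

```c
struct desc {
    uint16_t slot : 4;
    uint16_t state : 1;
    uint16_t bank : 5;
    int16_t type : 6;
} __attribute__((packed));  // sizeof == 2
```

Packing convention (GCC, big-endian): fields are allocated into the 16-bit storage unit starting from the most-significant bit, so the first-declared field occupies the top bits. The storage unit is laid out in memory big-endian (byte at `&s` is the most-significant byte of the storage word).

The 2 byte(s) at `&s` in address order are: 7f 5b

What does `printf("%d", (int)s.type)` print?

[0]=0x7f [1]=0x5b (big-endian) → word 0x7f5b
slot [12+:4] = (word>>12) & 0xf = 7
state [11+:1] = (word>>11) & 0x1 = 1
bank [6+:5] = (word>>6) & 0x1f = 29
type [0+:6] = (word>>0) & 0x3f = 27  ←
type signed 6b, MSB=0: value = 27

27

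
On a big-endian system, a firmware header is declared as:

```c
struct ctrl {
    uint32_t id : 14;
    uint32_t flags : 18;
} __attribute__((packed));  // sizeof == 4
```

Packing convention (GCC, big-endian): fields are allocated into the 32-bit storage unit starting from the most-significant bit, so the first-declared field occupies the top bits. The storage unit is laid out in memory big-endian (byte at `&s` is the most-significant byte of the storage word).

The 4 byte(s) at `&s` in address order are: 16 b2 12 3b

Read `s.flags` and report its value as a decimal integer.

[0]=0x16 [1]=0xb2 [2]=0x12 [3]=0x3b (big-endian) → word 0x16b2123b
id:14 @ bit 18 → (0x16b2123b>>18)&0x3fff = 0x5ac
flags:18 @ bit 0 → (0x16b2123b>>0)&0x3ffff = 0x2123b  ←

135739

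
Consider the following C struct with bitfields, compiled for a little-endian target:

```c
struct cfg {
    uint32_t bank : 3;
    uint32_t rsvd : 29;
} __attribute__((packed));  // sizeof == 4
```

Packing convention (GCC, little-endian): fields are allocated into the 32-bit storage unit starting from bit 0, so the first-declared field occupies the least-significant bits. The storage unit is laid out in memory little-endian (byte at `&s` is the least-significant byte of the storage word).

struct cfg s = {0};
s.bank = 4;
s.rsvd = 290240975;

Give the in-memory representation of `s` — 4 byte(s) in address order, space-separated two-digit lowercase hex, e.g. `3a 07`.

7c ce 65 8a

bank:3 = 4 → 0x4 << 0 → word 0x00000004
rsvd:29 = 290240975 → 0x114cb9cf << 3 → word 0x8a65ce7c
word = 0x8a65ce7c → little-endian bytes:
  [0]=0x7c  [1]=0xce  [2]=0x65  [3]=0x8a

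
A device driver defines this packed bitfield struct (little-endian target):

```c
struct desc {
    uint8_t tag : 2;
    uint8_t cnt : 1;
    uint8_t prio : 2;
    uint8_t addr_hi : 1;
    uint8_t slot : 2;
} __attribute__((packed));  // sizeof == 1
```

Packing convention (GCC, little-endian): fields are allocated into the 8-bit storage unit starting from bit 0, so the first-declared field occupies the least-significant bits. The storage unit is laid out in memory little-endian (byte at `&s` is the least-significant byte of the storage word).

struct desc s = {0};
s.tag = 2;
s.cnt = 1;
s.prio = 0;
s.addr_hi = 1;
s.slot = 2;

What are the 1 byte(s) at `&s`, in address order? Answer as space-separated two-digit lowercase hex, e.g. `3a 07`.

[0+:2] tag=2 & 0x3 = 0x2; word=0x02
[2+:1] cnt=1 & 0x1 = 0x1; word=0x06
[3+:2] prio=0 & 0x3 = 0x0; word=0x06
[5+:1] addr_hi=1 & 0x1 = 0x1; word=0x26
[6+:2] slot=2 & 0x3 = 0x2; word=0xa6
word = 0xa6 → little-endian bytes:
  [0]=0xa6

a6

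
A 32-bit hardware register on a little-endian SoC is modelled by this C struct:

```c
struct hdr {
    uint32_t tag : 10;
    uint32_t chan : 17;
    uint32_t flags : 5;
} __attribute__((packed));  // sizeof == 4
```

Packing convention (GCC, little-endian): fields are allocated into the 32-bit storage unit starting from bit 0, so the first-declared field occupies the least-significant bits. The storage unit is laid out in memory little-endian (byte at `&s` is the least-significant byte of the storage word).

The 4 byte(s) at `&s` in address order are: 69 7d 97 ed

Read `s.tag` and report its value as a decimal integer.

[0]=0x69 [1]=0x7d [2]=0x97 [3]=0xed (little-endian) → word 0xed977d69
tag:10 @ bit 0 → (0xed977d69>>0)&0x3ff = 0x169  ←
chan:17 @ bit 10 → (0xed977d69>>10)&0x1ffff = 0x165df
flags:5 @ bit 27 → (0xed977d69>>27)&0x1f = 0x1d

361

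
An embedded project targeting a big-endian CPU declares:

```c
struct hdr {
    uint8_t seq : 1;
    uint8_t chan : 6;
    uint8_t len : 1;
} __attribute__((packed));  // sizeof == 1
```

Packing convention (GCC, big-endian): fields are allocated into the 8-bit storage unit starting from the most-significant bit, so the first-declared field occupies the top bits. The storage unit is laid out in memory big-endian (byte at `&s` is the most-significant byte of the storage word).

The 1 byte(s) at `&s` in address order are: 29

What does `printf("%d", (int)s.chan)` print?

20

[0]=0x29 (big-endian) → word 0x29
seq:1 @ bit 7 → (0x29>>7)&0x1 = 0x0
chan:6 @ bit 1 → (0x29>>1)&0x3f = 0x14  ←
len:1 @ bit 0 → (0x29>>0)&0x1 = 0x1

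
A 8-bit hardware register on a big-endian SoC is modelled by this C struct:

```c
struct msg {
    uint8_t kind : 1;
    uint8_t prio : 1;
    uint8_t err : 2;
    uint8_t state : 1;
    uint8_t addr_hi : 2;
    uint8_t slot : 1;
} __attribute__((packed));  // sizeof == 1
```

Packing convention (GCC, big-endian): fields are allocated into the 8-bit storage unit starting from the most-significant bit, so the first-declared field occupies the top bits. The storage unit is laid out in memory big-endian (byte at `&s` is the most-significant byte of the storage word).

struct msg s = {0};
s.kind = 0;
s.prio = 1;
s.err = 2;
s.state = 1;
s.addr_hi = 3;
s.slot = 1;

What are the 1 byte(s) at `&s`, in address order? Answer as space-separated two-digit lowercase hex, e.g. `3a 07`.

kind:1 = 0 → 0x0 << 7 → word 0x00
prio:1 = 1 → 0x1 << 6 → word 0x40
err:2 = 2 → 0x2 << 4 → word 0x60
state:1 = 1 → 0x1 << 3 → word 0x68
addr_hi:2 = 3 → 0x3 << 1 → word 0x6e
slot:1 = 1 → 0x1 << 0 → word 0x6f
word = 0x6f → big-endian bytes:
  [0]=0x6f

6f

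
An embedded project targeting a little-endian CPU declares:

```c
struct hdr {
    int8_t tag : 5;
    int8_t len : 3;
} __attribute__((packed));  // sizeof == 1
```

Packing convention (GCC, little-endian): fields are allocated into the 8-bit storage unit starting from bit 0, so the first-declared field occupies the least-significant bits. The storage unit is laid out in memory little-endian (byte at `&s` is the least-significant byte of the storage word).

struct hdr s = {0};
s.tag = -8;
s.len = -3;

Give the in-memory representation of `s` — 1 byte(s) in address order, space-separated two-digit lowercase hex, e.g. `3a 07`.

tag:5 = -8 → 0x18 << 0 → word 0x18
len:3 = -3 → 0x5 << 5 → word 0xb8
word = 0xb8 → little-endian bytes:
  [0]=0xb8

b8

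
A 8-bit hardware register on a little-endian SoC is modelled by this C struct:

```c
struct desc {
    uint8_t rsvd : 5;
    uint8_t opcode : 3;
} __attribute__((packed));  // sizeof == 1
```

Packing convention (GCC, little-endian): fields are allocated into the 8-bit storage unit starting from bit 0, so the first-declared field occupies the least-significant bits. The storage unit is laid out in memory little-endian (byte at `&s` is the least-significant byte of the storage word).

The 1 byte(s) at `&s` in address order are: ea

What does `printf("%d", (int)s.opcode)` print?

7

[0]=0xea (little-endian) → word 0xea
rsvd:5 @ bit 0 → (0xea>>0)&0x1f = 0xa
opcode:3 @ bit 5 → (0xea>>5)&0x7 = 0x7  ←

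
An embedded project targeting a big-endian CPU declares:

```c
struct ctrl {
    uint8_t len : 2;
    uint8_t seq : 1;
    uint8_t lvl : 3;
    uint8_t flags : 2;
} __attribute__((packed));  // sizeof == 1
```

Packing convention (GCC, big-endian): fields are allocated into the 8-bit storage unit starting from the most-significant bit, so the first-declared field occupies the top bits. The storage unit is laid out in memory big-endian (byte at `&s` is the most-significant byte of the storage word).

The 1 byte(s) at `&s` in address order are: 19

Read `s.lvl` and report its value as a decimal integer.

[0]=0x19 (big-endian) → word 0x19
len:2 @ bit 6 → (0x19>>6)&0x3 = 0x0
seq:1 @ bit 5 → (0x19>>5)&0x1 = 0x0
lvl:3 @ bit 2 → (0x19>>2)&0x7 = 0x6  ←
flags:2 @ bit 0 → (0x19>>0)&0x3 = 0x1

6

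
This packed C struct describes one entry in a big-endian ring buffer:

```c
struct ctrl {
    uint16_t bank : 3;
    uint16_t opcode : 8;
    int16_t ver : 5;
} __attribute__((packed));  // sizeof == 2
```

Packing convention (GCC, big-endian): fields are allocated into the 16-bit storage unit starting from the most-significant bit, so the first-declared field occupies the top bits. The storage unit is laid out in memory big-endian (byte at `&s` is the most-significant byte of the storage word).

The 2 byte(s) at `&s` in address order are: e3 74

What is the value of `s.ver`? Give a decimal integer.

-12

[0]=0xe3 [1]=0x74 (big-endian) → word 0xe374
bank [13+:3] = (word>>13) & 0x7 = 7
opcode [5+:8] = (word>>5) & 0xff = 27
ver [0+:5] = (word>>0) & 0x1f = 20  ←
ver signed 5b, MSB=1: 20 - 32 = -12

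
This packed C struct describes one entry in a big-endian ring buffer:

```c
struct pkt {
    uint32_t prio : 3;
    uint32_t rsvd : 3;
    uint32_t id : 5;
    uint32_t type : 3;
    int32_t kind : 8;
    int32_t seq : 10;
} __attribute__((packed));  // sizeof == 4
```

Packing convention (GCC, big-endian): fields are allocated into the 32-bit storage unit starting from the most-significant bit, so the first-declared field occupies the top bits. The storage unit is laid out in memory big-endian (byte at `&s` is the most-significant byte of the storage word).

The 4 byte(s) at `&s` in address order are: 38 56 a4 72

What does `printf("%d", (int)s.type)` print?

5

[0]=0x38 [1]=0x56 [2]=0xa4 [3]=0x72 (big-endian) → word 0x3856a472
prio:3 @ bit 29 → (0x3856a472>>29)&0x7 = 0x1
rsvd:3 @ bit 26 → (0x3856a472>>26)&0x7 = 0x6
id:5 @ bit 21 → (0x3856a472>>21)&0x1f = 0x2
type:3 @ bit 18 → (0x3856a472>>18)&0x7 = 0x5  ←
kind:8 @ bit 10 → (0x3856a472>>10)&0xff = 0xa9
seq:10 @ bit 0 → (0x3856a472>>0)&0x3ff = 0x72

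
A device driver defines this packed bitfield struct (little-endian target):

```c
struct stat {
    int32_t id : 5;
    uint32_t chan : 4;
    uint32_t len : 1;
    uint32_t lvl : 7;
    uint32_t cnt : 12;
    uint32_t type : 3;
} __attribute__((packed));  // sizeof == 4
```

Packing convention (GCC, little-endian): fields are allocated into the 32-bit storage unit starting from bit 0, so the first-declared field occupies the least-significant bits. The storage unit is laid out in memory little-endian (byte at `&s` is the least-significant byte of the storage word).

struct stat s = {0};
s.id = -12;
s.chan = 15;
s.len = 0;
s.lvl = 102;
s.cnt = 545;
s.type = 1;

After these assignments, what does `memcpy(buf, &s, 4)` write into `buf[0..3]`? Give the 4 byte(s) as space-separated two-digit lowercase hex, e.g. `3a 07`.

id:5 = -12 → 0x14 << 0 → word 0x00000014
chan:4 = 15 → 0xf << 5 → word 0x000001f4
len:1 = 0 → 0x0 << 9 → word 0x000001f4
lvl:7 = 102 → 0x66 << 10 → word 0x000199f4
cnt:12 = 545 → 0x221 << 17 → word 0x044399f4
type:3 = 1 → 0x1 << 29 → word 0x244399f4
word = 0x244399f4 → little-endian bytes:
  [0]=0xf4  [1]=0x99  [2]=0x43  [3]=0x24

f4 99 43 24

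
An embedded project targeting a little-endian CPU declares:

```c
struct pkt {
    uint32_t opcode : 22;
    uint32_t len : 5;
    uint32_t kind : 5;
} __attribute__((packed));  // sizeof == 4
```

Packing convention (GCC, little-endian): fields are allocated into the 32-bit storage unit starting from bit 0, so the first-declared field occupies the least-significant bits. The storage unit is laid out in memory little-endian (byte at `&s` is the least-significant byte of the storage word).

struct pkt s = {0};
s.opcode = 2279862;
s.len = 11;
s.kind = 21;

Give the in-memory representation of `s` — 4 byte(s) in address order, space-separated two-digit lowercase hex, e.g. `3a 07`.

b6 c9 e2 aa

[0+:22] opcode=2279862 & 0x3fffff = 0x22c9b6; word=0x0022c9b6
[22+:5] len=11 & 0x1f = 0xb; word=0x02e2c9b6
[27+:5] kind=21 & 0x1f = 0x15; word=0xaae2c9b6
word = 0xaae2c9b6 → little-endian bytes:
  [0]=0xb6  [1]=0xc9  [2]=0xe2  [3]=0xaa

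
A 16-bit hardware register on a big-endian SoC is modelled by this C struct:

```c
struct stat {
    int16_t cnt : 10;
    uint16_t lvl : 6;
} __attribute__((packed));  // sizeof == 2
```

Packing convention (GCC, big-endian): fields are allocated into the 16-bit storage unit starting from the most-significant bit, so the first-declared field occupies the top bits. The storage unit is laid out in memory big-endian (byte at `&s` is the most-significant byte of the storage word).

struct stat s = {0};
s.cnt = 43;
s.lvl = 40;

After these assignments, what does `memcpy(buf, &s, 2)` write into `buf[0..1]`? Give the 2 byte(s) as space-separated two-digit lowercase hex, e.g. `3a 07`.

0a e8

[6+:10] cnt=43 & 0x3ff = 0x2b; word=0x0ac0
[0+:6] lvl=40 & 0x3f = 0x28; word=0x0ae8
word = 0x0ae8 → big-endian bytes:
  [0]=0x0a  [1]=0xe8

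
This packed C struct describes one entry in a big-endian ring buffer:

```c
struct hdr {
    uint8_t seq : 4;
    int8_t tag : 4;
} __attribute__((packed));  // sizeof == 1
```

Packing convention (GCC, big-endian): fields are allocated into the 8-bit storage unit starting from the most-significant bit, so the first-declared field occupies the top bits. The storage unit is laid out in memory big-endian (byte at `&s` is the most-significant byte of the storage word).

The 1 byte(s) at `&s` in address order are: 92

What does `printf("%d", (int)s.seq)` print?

[0]=0x92 (big-endian) → word 0x92
seq:4 @ bit 4 → (0x92>>4)&0xf = 0x9  ←
tag:4 @ bit 0 → (0x92>>0)&0xf = 0x2

9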